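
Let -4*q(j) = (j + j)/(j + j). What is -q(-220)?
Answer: ¼ ≈ 0.25000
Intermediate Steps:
q(j) = -¼ (q(j) = -(j + j)/(4*(j + j)) = -2*j/(4*(2*j)) = -2*j*1/(2*j)/4 = -¼*1 = -¼)
-q(-220) = -1*(-¼) = ¼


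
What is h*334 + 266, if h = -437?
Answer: -145692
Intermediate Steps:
h*334 + 266 = -437*334 + 266 = -145958 + 266 = -145692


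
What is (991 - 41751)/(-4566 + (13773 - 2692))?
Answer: -8152/1303 ≈ -6.2563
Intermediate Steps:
(991 - 41751)/(-4566 + (13773 - 2692)) = -40760/(-4566 + 11081) = -40760/6515 = -40760*1/6515 = -8152/1303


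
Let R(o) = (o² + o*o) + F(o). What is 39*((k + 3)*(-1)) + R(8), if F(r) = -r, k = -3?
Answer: 120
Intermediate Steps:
R(o) = -o + 2*o² (R(o) = (o² + o*o) - o = (o² + o²) - o = 2*o² - o = -o + 2*o²)
39*((k + 3)*(-1)) + R(8) = 39*((-3 + 3)*(-1)) + 8*(-1 + 2*8) = 39*(0*(-1)) + 8*(-1 + 16) = 39*0 + 8*15 = 0 + 120 = 120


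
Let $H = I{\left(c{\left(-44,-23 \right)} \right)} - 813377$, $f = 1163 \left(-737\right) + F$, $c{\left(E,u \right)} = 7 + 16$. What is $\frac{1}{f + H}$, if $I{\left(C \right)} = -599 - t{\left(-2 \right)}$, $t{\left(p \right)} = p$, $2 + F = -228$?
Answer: $- \frac{1}{1671335} \approx -5.9832 \cdot 10^{-7}$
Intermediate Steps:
$F = -230$ ($F = -2 - 228 = -230$)
$c{\left(E,u \right)} = 23$
$I{\left(C \right)} = -597$ ($I{\left(C \right)} = -599 - -2 = -599 + 2 = -597$)
$f = -857361$ ($f = 1163 \left(-737\right) - 230 = -857131 - 230 = -857361$)
$H = -813974$ ($H = -597 - 813377 = -813974$)
$\frac{1}{f + H} = \frac{1}{-857361 - 813974} = \frac{1}{-1671335} = - \frac{1}{1671335}$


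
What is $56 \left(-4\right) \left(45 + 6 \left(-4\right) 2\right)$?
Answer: $672$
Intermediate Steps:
$56 \left(-4\right) \left(45 + 6 \left(-4\right) 2\right) = - 224 \left(45 - 48\right) = \left(-224\right) \left(-3\right) = 672$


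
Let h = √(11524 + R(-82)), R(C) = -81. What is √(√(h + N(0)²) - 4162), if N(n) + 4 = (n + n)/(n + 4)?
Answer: √(-4162 + √(16 + √11443)) ≈ 64.428*I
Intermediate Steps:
N(n) = -4 + 2*n/(4 + n) (N(n) = -4 + (n + n)/(n + 4) = -4 + (2*n)/(4 + n) = -4 + 2*n/(4 + n))
h = √11443 (h = √(11524 - 81) = √11443 ≈ 106.97)
√(√(h + N(0)²) - 4162) = √(√(√11443 + (2*(-8 - 1*0)/(4 + 0))²) - 4162) = √(√(√11443 + (2*(-8 + 0)/4)²) - 4162) = √(√(√11443 + (2*(¼)*(-8))²) - 4162) = √(√(√11443 + (-4)²) - 4162) = √(√(√11443 + 16) - 4162) = √(√(16 + √11443) - 4162) = √(-4162 + √(16 + √11443))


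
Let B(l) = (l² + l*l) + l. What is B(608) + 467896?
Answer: 1207832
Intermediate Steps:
B(l) = l + 2*l² (B(l) = (l² + l²) + l = 2*l² + l = l + 2*l²)
B(608) + 467896 = 608*(1 + 2*608) + 467896 = 608*(1 + 1216) + 467896 = 608*1217 + 467896 = 739936 + 467896 = 1207832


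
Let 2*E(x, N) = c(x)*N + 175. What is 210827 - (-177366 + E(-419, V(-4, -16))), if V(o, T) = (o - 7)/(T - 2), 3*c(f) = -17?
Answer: 41915581/108 ≈ 3.8811e+5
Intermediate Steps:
c(f) = -17/3 (c(f) = (1/3)*(-17) = -17/3)
V(o, T) = (-7 + o)/(-2 + T)
E(x, N) = 175/2 - 17*N/6 (E(x, N) = (-17*N/3 + 175)/2 = (175 - 17*N/3)/2 = 175/2 - 17*N/6)
210827 - (-177366 + E(-419, V(-4, -16))) = 210827 - (-177366 + (175/2 - 17*(-7 - 4)/(6*(-2 - 16)))) = 210827 - (-177366 + (175/2 - 17*(-11)/(6*(-18)))) = 210827 - (-177366 + (175/2 - (-17)*(-11)/108)) = 210827 - (-177366 + (175/2 - 17/6*11/18)) = 210827 - (-177366 + (175/2 - 187/108)) = 210827 - (-177366 + 9263/108) = 210827 - 1*(-19146265/108) = 210827 + 19146265/108 = 41915581/108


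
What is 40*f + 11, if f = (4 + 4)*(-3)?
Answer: -949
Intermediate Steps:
f = -24 (f = 8*(-3) = -24)
40*f + 11 = 40*(-24) + 11 = -960 + 11 = -949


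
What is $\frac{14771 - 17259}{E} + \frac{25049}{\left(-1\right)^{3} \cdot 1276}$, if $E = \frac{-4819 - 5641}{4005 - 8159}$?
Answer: $- \frac{3362416623}{3336740} \approx -1007.7$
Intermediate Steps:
$E = \frac{5230}{2077}$ ($E = - \frac{10460}{-4154} = \left(-10460\right) \left(- \frac{1}{4154}\right) = \frac{5230}{2077} \approx 2.5181$)
$\frac{14771 - 17259}{E} + \frac{25049}{\left(-1\right)^{3} \cdot 1276} = \frac{14771 - 17259}{\frac{5230}{2077}} + \frac{25049}{\left(-1\right)^{3} \cdot 1276} = \left(-2488\right) \frac{2077}{5230} + \frac{25049}{\left(-1\right) 1276} = - \frac{2583788}{2615} + \frac{25049}{-1276} = - \frac{2583788}{2615} + 25049 \left(- \frac{1}{1276}\right) = - \frac{2583788}{2615} - \frac{25049}{1276} = - \frac{3362416623}{3336740}$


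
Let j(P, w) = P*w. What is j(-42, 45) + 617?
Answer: -1273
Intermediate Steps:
j(-42, 45) + 617 = -42*45 + 617 = -1890 + 617 = -1273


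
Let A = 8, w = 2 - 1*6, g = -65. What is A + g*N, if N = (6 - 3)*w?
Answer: 788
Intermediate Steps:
w = -4 (w = 2 - 6 = -4)
N = -12 (N = (6 - 3)*(-4) = 3*(-4) = -12)
A + g*N = 8 - 65*(-12) = 8 + 780 = 788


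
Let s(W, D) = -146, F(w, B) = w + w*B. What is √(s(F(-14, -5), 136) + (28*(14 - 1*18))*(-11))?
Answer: √1086 ≈ 32.955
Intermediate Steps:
F(w, B) = w + B*w
√(s(F(-14, -5), 136) + (28*(14 - 1*18))*(-11)) = √(-146 + (28*(14 - 1*18))*(-11)) = √(-146 + (28*(14 - 18))*(-11)) = √(-146 + (28*(-4))*(-11)) = √(-146 - 112*(-11)) = √(-146 + 1232) = √1086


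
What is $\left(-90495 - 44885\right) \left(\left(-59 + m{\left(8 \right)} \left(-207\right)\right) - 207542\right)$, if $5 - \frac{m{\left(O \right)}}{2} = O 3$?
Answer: $27040124300$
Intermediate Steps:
$m{\left(O \right)} = 10 - 6 O$ ($m{\left(O \right)} = 10 - 2 O 3 = 10 - 2 \cdot 3 O = 10 - 6 O$)
$\left(-90495 - 44885\right) \left(\left(-59 + m{\left(8 \right)} \left(-207\right)\right) - 207542\right) = \left(-90495 - 44885\right) \left(\left(-59 + \left(10 - 48\right) \left(-207\right)\right) - 207542\right) = - 135380 \left(\left(-59 + \left(10 - 48\right) \left(-207\right)\right) - 207542\right) = - 135380 \left(\left(-59 - -7866\right) - 207542\right) = - 135380 \left(\left(-59 + 7866\right) - 207542\right) = - 135380 \left(7807 - 207542\right) = \left(-135380\right) \left(-199735\right) = 27040124300$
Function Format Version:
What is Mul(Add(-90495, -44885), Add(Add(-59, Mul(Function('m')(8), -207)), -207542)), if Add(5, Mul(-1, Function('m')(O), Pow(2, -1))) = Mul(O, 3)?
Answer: 27040124300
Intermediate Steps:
Function('m')(O) = Add(10, Mul(-6, O)) (Function('m')(O) = Add(10, Mul(-2, Mul(O, 3))) = Add(10, Mul(-2, Mul(3, O))) = Add(10, Mul(-6, O)))
Mul(Add(-90495, -44885), Add(Add(-59, Mul(Function('m')(8), -207)), -207542)) = Mul(Add(-90495, -44885), Add(Add(-59, Mul(Add(10, Mul(-6, 8)), -207)), -207542)) = Mul(-135380, Add(Add(-59, Mul(Add(10, -48), -207)), -207542)) = Mul(-135380, Add(Add(-59, Mul(-38, -207)), -207542)) = Mul(-135380, Add(Add(-59, 7866), -207542)) = Mul(-135380, Add(7807, -207542)) = Mul(-135380, -199735) = 27040124300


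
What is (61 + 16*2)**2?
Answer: 8649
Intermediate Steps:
(61 + 16*2)**2 = (61 + 32)**2 = 93**2 = 8649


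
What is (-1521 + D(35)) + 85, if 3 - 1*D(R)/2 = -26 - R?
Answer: -1308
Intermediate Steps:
D(R) = 58 + 2*R (D(R) = 6 - 2*(-26 - R) = 6 + (52 + 2*R) = 58 + 2*R)
(-1521 + D(35)) + 85 = (-1521 + (58 + 2*35)) + 85 = (-1521 + (58 + 70)) + 85 = (-1521 + 128) + 85 = -1393 + 85 = -1308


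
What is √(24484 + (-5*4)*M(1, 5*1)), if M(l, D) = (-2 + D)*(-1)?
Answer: 4*√1534 ≈ 156.67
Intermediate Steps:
M(l, D) = 2 - D
√(24484 + (-5*4)*M(1, 5*1)) = √(24484 + (-5*4)*(2 - 5)) = √(24484 - 20*(2 - 1*5)) = √(24484 - 20*(2 - 5)) = √(24484 - 20*(-3)) = √(24484 + 60) = √24544 = 4*√1534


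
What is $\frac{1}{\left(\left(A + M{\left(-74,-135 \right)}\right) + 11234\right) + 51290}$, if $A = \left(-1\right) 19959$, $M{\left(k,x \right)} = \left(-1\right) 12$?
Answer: $\frac{1}{42553} \approx 2.35 \cdot 10^{-5}$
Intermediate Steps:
$M{\left(k,x \right)} = -12$
$A = -19959$
$\frac{1}{\left(\left(A + M{\left(-74,-135 \right)}\right) + 11234\right) + 51290} = \frac{1}{\left(\left(-19959 - 12\right) + 11234\right) + 51290} = \frac{1}{\left(-19971 + 11234\right) + 51290} = \frac{1}{-8737 + 51290} = \frac{1}{42553}$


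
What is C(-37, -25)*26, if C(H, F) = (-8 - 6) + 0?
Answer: -364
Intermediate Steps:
C(H, F) = -14 (C(H, F) = -14 + 0 = -14)
C(-37, -25)*26 = -14*26 = -364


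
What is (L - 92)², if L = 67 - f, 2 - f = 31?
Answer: 16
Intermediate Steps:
f = -29 (f = 2 - 1*31 = 2 - 31 = -29)
L = 96 (L = 67 - 1*(-29) = 67 + 29 = 96)
(L - 92)² = (96 - 92)² = 4² = 16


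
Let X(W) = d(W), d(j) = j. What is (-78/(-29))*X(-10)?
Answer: -780/29 ≈ -26.897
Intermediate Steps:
X(W) = W
(-78/(-29))*X(-10) = -78/(-29)*(-10) = -78*(-1/29)*(-10) = (78/29)*(-10) = -780/29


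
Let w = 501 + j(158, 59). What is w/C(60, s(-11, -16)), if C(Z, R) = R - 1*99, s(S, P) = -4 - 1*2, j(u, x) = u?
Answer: -659/105 ≈ -6.2762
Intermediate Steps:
s(S, P) = -6 (s(S, P) = -4 - 2 = -6)
C(Z, R) = -99 + R (C(Z, R) = R - 99 = -99 + R)
w = 659 (w = 501 + 158 = 659)
w/C(60, s(-11, -16)) = 659/(-99 - 6) = 659/(-105) = 659*(-1/105) = -659/105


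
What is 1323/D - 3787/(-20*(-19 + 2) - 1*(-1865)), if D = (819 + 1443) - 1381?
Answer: -59876/277515 ≈ -0.21576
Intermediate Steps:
D = 881 (D = 2262 - 1381 = 881)
1323/D - 3787/(-20*(-19 + 2) - 1*(-1865)) = 1323/881 - 3787/(-20*(-19 + 2) - 1*(-1865)) = 1323*(1/881) - 3787/(-20*(-17) + 1865) = 1323/881 - 3787/(340 + 1865) = 1323/881 - 3787/2205 = 1323/881 - 3787*1/2205 = 1323/881 - 541/315 = -59876/277515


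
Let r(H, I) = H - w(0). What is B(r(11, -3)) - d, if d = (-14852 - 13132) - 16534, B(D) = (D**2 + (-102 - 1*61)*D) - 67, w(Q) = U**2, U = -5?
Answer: 46929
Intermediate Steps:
w(Q) = 25 (w(Q) = (-5)**2 = 25)
r(H, I) = -25 + H (r(H, I) = H - 1*25 = H - 25 = -25 + H)
B(D) = -67 + D**2 - 163*D (B(D) = (D**2 + (-102 - 61)*D) - 67 = (D**2 - 163*D) - 67 = -67 + D**2 - 163*D)
d = -44518 (d = -27984 - 16534 = -44518)
B(r(11, -3)) - d = (-67 + (-25 + 11)**2 - 163*(-25 + 11)) - 1*(-44518) = (-67 + (-14)**2 - 163*(-14)) + 44518 = (-67 + 196 + 2282) + 44518 = 2411 + 44518 = 46929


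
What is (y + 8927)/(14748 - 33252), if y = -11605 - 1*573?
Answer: 3251/18504 ≈ 0.17569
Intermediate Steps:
y = -12178 (y = -11605 - 573 = -12178)
(y + 8927)/(14748 - 33252) = (-12178 + 8927)/(14748 - 33252) = -3251/(-18504) = -3251*(-1/18504) = 3251/18504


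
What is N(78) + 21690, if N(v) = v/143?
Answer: 238596/11 ≈ 21691.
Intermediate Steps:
N(v) = v/143 (N(v) = v*(1/143) = v/143)
N(78) + 21690 = (1/143)*78 + 21690 = 6/11 + 21690 = 238596/11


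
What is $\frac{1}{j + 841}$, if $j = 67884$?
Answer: $\frac{1}{68725} \approx 1.4551 \cdot 10^{-5}$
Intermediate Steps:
$\frac{1}{j + 841} = \frac{1}{67884 + 841} = \frac{1}{68725}$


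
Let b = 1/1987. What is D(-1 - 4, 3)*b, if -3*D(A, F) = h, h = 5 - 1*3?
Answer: -2/5961 ≈ -0.00033551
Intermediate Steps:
b = 1/1987 ≈ 0.00050327
h = 2 (h = 5 - 3 = 2)
D(A, F) = -2/3 (D(A, F) = -1/3*2 = -2/3)
D(-1 - 4, 3)*b = -2/3*1/1987 = -2/5961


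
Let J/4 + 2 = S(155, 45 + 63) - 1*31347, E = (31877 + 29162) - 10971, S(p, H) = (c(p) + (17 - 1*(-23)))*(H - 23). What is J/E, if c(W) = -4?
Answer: -28289/12517 ≈ -2.2600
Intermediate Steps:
S(p, H) = -828 + 36*H (S(p, H) = (-4 + (17 - 1*(-23)))*(H - 23) = (-4 + (17 + 23))*(-23 + H) = (-4 + 40)*(-23 + H) = 36*(-23 + H) = -828 + 36*H)
E = 50068 (E = 61039 - 10971 = 50068)
J = -113156 (J = -8 + 4*((-828 + 36*(45 + 63)) - 1*31347) = -8 + 4*((-828 + 36*108) - 31347) = -8 + 4*((-828 + 3888) - 31347) = -8 + 4*(3060 - 31347) = -8 + 4*(-28287) = -8 - 113148 = -113156)
J/E = -113156/50068 = -113156*1/50068 = -28289/12517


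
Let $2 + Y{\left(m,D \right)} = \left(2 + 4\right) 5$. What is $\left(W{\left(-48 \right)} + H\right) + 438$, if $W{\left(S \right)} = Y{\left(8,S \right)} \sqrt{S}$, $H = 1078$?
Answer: $1516 + 112 i \sqrt{3} \approx 1516.0 + 193.99 i$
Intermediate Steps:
$Y{\left(m,D \right)} = 28$ ($Y{\left(m,D \right)} = -2 + \left(2 + 4\right) 5 = -2 + 6 \cdot 5 = -2 + 30 = 28$)
$W{\left(S \right)} = 28 \sqrt{S}$
$\left(W{\left(-48 \right)} + H\right) + 438 = \left(28 \sqrt{-48} + 1078\right) + 438 = \left(28 \cdot 4 i \sqrt{3} + 1078\right) + 438 = \left(112 i \sqrt{3} + 1078\right) + 438 = \left(1078 + 112 i \sqrt{3}\right) + 438 = 1516 + 112 i \sqrt{3}$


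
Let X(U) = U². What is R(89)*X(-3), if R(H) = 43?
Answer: 387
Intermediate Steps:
R(89)*X(-3) = 43*(-3)² = 43*9 = 387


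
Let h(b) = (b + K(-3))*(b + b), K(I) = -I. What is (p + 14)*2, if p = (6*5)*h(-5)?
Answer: 1228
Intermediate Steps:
h(b) = 2*b*(3 + b) (h(b) = (b - 1*(-3))*(b + b) = (b + 3)*(2*b) = (3 + b)*(2*b) = 2*b*(3 + b))
p = 600 (p = (6*5)*(2*(-5)*(3 - 5)) = 30*(2*(-5)*(-2)) = 30*20 = 600)
(p + 14)*2 = (600 + 14)*2 = 614*2 = 1228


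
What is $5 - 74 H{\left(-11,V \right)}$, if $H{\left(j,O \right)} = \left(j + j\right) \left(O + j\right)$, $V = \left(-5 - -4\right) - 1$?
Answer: $-21159$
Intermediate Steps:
$V = -2$ ($V = \left(-5 + 4\right) - 1 = -1 - 1 = -2$)
$H{\left(j,O \right)} = 2 j \left(O + j\right)$
$5 - 74 H{\left(-11,V \right)} = 5 - 74 \cdot 2 \left(-11\right) \left(-2 - 11\right) = 5 - 74 \cdot 2 \left(-11\right) \left(-13\right) = 5 - 21164 = -21159$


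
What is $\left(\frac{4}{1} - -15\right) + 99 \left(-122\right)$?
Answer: $-12059$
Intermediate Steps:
$\left(\frac{4}{1} - -15\right) + 99 \left(-122\right) = \left(4 \cdot 1 + 15\right) - 12078 = \left(4 + 15\right) - 12078 = 19 - 12078 = -12059$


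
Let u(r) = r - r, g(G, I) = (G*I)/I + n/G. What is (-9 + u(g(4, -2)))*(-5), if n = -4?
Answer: 45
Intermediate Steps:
g(G, I) = G - 4/G (g(G, I) = (G*I)/I - 4/G = G - 4/G)
u(r) = 0
(-9 + u(g(4, -2)))*(-5) = (-9 + 0)*(-5) = -9*(-5) = 45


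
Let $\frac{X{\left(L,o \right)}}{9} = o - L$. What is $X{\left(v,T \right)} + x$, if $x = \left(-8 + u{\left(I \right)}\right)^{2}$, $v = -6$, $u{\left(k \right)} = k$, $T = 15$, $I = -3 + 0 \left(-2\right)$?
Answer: $310$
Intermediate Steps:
$I = -3$ ($I = -3 + 0 = -3$)
$X{\left(L,o \right)} = - 9 L + 9 o$ ($X{\left(L,o \right)} = 9 \left(o - L\right) = - 9 L + 9 o$)
$x = 121$ ($x = \left(-8 - 3\right)^{2} = \left(-11\right)^{2} = 121$)
$X{\left(v,T \right)} + x = \left(\left(-9\right) \left(-6\right) + 9 \cdot 15\right) + 121 = \left(54 + 135\right) + 121 = 189 + 121 = 310$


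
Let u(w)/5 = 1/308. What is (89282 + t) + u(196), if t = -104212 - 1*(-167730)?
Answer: 47062405/308 ≈ 1.5280e+5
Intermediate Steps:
t = 63518 (t = -104212 + 167730 = 63518)
u(w) = 5/308
(89282 + t) + u(196) = (89282 + 63518) + 5/308 = 152800 + 5/308 = 47062405/308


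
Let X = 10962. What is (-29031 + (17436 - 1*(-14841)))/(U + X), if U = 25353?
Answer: 1082/12105 ≈ 0.089385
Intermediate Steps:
(-29031 + (17436 - 1*(-14841)))/(U + X) = (-29031 + (17436 - 1*(-14841)))/(25353 + 10962) = (-29031 + (17436 + 14841))/36315 = (-29031 + 32277)*(1/36315) = 3246*(1/36315) = 1082/12105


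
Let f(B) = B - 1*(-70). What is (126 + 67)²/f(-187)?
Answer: -37249/117 ≈ -318.37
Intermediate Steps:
f(B) = 70 + B (f(B) = B + 70 = 70 + B)
(126 + 67)²/f(-187) = (126 + 67)²/(70 - 187) = 193²/(-117) = 37249*(-1/117) = -37249/117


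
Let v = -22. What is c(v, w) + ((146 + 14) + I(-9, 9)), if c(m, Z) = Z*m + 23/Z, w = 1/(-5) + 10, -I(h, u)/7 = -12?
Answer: 7533/245 ≈ 30.747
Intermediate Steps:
I(h, u) = 84 (I(h, u) = -7*(-12) = 84)
w = 49/5 (w = -1/5 + 10 = 49/5 ≈ 9.8000)
c(m, Z) = 23/Z + Z*m
c(v, w) + ((146 + 14) + I(-9, 9)) = (23/(49/5) + (49/5)*(-22)) + ((146 + 14) + 84) = (23*(5/49) - 1078/5) + (160 + 84) = (115/49 - 1078/5) + 244 = -52247/245 + 244 = 7533/245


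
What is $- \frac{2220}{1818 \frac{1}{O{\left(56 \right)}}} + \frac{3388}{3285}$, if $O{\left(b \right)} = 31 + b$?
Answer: $- \frac{34905862}{331785} \approx -105.21$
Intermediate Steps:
$- \frac{2220}{1818 \frac{1}{O{\left(56 \right)}}} + \frac{3388}{3285} = - \frac{2220}{1818 \frac{1}{31 + 56}} + \frac{3388}{3285} = - \frac{2220}{1818 \cdot \frac{1}{87}} + 3388 \cdot \frac{1}{3285} = - \frac{2220}{1818 \cdot \frac{1}{87}} + \frac{3388}{3285} = - \frac{2220}{\frac{606}{29}} + \frac{3388}{3285} = \left(-2220\right) \frac{29}{606} + \frac{3388}{3285} = - \frac{10730}{101} + \frac{3388}{3285} = - \frac{34905862}{331785}$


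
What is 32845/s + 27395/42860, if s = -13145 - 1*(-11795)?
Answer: -27415069/1157220 ≈ -23.690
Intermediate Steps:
s = -1350 (s = -13145 + 11795 = -1350)
32845/s + 27395/42860 = 32845/(-1350) + 27395/42860 = 32845*(-1/1350) + 27395*(1/42860) = -6569/270 + 5479/8572 = -27415069/1157220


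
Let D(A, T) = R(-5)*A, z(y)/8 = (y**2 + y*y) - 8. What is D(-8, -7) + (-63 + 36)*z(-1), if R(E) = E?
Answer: 1336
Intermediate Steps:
z(y) = -64 + 16*y**2 (z(y) = 8*((y**2 + y*y) - 8) = 8*((y**2 + y**2) - 8) = 8*(2*y**2 - 8) = 8*(-8 + 2*y**2) = -64 + 16*y**2)
D(A, T) = -5*A
D(-8, -7) + (-63 + 36)*z(-1) = -5*(-8) + (-63 + 36)*(-64 + 16*(-1)**2) = 40 - 27*(-64 + 16*1) = 40 - 27*(-64 + 16) = 40 - 27*(-48) = 40 + 1296 = 1336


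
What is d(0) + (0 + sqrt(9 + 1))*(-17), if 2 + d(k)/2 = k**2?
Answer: -4 - 17*sqrt(10) ≈ -57.759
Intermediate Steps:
d(k) = -4 + 2*k**2
d(0) + (0 + sqrt(9 + 1))*(-17) = (-4 + 2*0**2) + (0 + sqrt(9 + 1))*(-17) = (-4 + 2*0) + (0 + sqrt(10))*(-17) = (-4 + 0) + sqrt(10)*(-17) = -4 - 17*sqrt(10)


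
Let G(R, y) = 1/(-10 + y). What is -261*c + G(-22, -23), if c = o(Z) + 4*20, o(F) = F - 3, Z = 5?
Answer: -706267/33 ≈ -21402.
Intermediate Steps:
o(F) = -3 + F
c = 82 (c = (-3 + 5) + 4*20 = 2 + 80 = 82)
-261*c + G(-22, -23) = -261*82 + 1/(-10 - 23) = -21402 + 1/(-33) = -21402 - 1/33 = -706267/33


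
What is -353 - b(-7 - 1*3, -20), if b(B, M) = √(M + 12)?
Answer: -353 - 2*I*√2 ≈ -353.0 - 2.8284*I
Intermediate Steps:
b(B, M) = √(12 + M)
-353 - b(-7 - 1*3, -20) = -353 - √(12 - 20) = -353 - √(-8) = -353 - 2*I*√2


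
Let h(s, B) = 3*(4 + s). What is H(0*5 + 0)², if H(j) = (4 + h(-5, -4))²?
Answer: 1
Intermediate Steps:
h(s, B) = 12 + 3*s
H(j) = 1 (H(j) = (4 + (12 + 3*(-5)))² = (4 + (12 - 15))² = (4 - 3)² = 1² = 1)
H(0*5 + 0)² = 1² = 1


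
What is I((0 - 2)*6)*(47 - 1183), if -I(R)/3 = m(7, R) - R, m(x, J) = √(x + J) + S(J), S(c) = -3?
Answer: 30672 + 3408*I*√5 ≈ 30672.0 + 7620.5*I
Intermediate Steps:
m(x, J) = -3 + √(J + x) (m(x, J) = √(x + J) - 3 = √(J + x) - 3 = -3 + √(J + x))
I(R) = 9 - 3*√(7 + R) + 3*R (I(R) = -3*((-3 + √(R + 7)) - R) = -3*((-3 + √(7 + R)) - R) = -3*(-3 + √(7 + R) - R) = 9 - 3*√(7 + R) + 3*R)
I((0 - 2)*6)*(47 - 1183) = (9 - 3*√(7 + (0 - 2)*6) + 3*((0 - 2)*6))*(47 - 1183) = (9 - 3*√(7 - 2*6) + 3*(-2*6))*(-1136) = (9 - 3*√(7 - 12) + 3*(-12))*(-1136) = (9 - 3*I*√5 - 36)*(-1136) = (-27 - 3*I*√5)*(-1136) = 30672 + 3408*I*√5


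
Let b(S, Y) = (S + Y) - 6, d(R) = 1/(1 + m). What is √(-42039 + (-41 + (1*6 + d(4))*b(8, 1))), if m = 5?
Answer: 3*I*√18694/2 ≈ 205.09*I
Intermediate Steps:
d(R) = ⅙ (d(R) = 1/(1 + 5) = 1/6 = ⅙)
b(S, Y) = -6 + S + Y
√(-42039 + (-41 + (1*6 + d(4))*b(8, 1))) = √(-42039 + (-41 + (1*6 + ⅙)*(-6 + 8 + 1))) = √(-42039 + (-41 + (6 + ⅙)*3)) = √(-42039 + (-41 + (37/6)*3)) = √(-42039 + (-41 + 37/2)) = √(-42039 - 45/2) = √(-84123/2) = 3*I*√18694/2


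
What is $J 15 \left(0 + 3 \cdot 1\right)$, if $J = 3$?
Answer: $135$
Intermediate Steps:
$J 15 \left(0 + 3 \cdot 1\right) = 3 \cdot 15 \left(0 + 3 \cdot 1\right) = 45 \left(0 + 3\right) = 45 \cdot 3 = 135$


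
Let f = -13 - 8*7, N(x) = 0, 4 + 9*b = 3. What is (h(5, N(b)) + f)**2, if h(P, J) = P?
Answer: 4096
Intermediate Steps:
b = -1/9 (b = -4/9 + (1/9)*3 = -4/9 + 1/3 = -1/9 ≈ -0.11111)
f = -69 (f = -13 - 56 = -69)
(h(5, N(b)) + f)**2 = (5 - 69)**2 = (-64)**2 = 4096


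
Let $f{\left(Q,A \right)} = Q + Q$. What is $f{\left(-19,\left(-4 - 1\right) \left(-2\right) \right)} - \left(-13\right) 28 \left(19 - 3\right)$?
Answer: $5786$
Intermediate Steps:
$f{\left(Q,A \right)} = 2 Q$
$f{\left(-19,\left(-4 - 1\right) \left(-2\right) \right)} - \left(-13\right) 28 \left(19 - 3\right) = 2 \left(-19\right) - \left(-13\right) 28 \left(19 - 3\right) = -38 - \left(-364\right) 16 = -38 - -5824 = -38 + 5824 = 5786$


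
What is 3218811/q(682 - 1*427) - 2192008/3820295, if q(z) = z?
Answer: 819749907147/64945015 ≈ 12622.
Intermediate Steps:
3218811/q(682 - 1*427) - 2192008/3820295 = 3218811/(682 - 1*427) - 2192008/3820295 = 3218811/(682 - 427) - 2192008*1/3820295 = 3218811/255 - 2192008/3820295 = 3218811*(1/255) - 2192008/3820295 = 1072937/85 - 2192008/3820295 = 819749907147/64945015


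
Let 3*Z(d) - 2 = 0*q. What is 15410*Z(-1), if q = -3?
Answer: 30820/3 ≈ 10273.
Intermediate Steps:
Z(d) = 2/3 (Z(d) = 2/3 + (0*(-3))/3 = 2/3 + (1/3)*0 = 2/3 + 0 = 2/3)
15410*Z(-1) = 15410*(2/3) = 30820/3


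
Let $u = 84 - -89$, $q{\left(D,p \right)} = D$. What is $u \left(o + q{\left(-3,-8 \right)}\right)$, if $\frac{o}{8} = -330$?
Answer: $-457239$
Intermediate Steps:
$o = -2640$ ($o = 8 \left(-330\right) = -2640$)
$u = 173$ ($u = 84 + 89 = 173$)
$u \left(o + q{\left(-3,-8 \right)}\right) = 173 \left(-2640 - 3\right) = 173 \left(-2643\right) = -457239$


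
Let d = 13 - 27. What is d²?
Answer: 196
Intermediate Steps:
d = -14
d² = (-14)² = 196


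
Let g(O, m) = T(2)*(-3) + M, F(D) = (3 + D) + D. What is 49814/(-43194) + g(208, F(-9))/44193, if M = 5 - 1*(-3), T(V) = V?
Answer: -122296873/106048469 ≈ -1.1532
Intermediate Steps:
M = 8 (M = 5 + 3 = 8)
F(D) = 3 + 2*D
g(O, m) = 2 (g(O, m) = 2*(-3) + 8 = -6 + 8 = 2)
49814/(-43194) + g(208, F(-9))/44193 = 49814/(-43194) + 2/44193 = 49814*(-1/43194) + 2*(1/44193) = -24907/21597 + 2/44193 = -122296873/106048469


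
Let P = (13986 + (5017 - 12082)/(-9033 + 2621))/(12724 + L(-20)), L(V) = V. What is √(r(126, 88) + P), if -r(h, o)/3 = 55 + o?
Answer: I*√44363856848364690/10182256 ≈ 20.686*I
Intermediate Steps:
r(h, o) = -165 - 3*o (r(h, o) = -3*(55 + o) = -165 - 3*o)
P = 89685297/81458048 (P = (13986 + (5017 - 12082)/(-9033 + 2621))/(12724 - 20) = (13986 - 7065/(-6412))/12704 = (13986 - 7065*(-1/6412))*(1/12704) = (13986 + 7065/6412)*(1/12704) = (89685297/6412)*(1/12704) = 89685297/81458048 ≈ 1.1010)
√(r(126, 88) + P) = √((-165 - 3*88) + 89685297/81458048) = √((-165 - 264) + 89685297/81458048) = √(-429 + 89685297/81458048) = √(-34855817295/81458048) = I*√44363856848364690/10182256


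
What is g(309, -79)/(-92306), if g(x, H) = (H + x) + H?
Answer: -151/92306 ≈ -0.0016359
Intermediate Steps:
g(x, H) = x + 2*H
g(309, -79)/(-92306) = (309 + 2*(-79))/(-92306) = (309 - 158)*(-1/92306) = 151*(-1/92306) = -151/92306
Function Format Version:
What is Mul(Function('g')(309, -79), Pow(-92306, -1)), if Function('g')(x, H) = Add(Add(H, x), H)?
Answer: Rational(-151, 92306) ≈ -0.0016359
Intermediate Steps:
Function('g')(x, H) = Add(x, Mul(2, H))
Mul(Function('g')(309, -79), Pow(-92306, -1)) = Mul(Add(309, Mul(2, -79)), Pow(-92306, -1)) = Mul(Add(309, -158), Rational(-1, 92306)) = Mul(151, Rational(-1, 92306)) = Rational(-151, 92306)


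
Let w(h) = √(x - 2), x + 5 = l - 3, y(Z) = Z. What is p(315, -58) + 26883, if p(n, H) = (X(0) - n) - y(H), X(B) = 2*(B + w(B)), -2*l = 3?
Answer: 26626 + I*√46 ≈ 26626.0 + 6.7823*I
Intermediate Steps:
l = -3/2 (l = -½*3 = -3/2 ≈ -1.5000)
x = -19/2 (x = -5 + (-3/2 - 3) = -5 - 9/2 = -19/2 ≈ -9.5000)
w(h) = I*√46/2 (w(h) = √(-19/2 - 2) = √(-23/2) = I*√46/2)
X(B) = 2*B + I*√46 (X(B) = 2*(B + I*√46/2) = 2*B + I*√46)
p(n, H) = -H - n + I*√46 (p(n, H) = ((2*0 + I*√46) - n) - H = ((0 + I*√46) - n) - H = (I*√46 - n) - H = (-n + I*√46) - H = -H - n + I*√46)
p(315, -58) + 26883 = (-1*(-58) - 1*315 + I*√46) + 26883 = (58 - 315 + I*√46) + 26883 = (-257 + I*√46) + 26883 = 26626 + I*√46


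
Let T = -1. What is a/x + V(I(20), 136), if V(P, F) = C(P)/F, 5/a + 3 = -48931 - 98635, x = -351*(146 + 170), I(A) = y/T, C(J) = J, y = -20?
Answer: 40919408095/278251974468 ≈ 0.14706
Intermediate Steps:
I(A) = 20 (I(A) = -20/(-1) = -20*(-1) = 20)
x = -110916 (x = -351*316 = -110916)
a = -5/147569 (a = 5/(-3 + (-48931 - 98635)) = 5/(-3 - 147566) = 5/(-147569) = 5*(-1/147569) = -5/147569 ≈ -3.3882e-5)
V(P, F) = P/F
a/x + V(I(20), 136) = -5/147569/(-110916) + 20/136 = -5/147569*(-1/110916) + 20*(1/136) = 5/16367763204 + 5/34 = 40919408095/278251974468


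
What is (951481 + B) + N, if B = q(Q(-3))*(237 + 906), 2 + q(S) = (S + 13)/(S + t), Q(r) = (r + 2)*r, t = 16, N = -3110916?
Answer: -41054411/19 ≈ -2.1608e+6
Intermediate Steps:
Q(r) = r*(2 + r) (Q(r) = (2 + r)*r = r*(2 + r))
q(S) = -2 + (13 + S)/(16 + S) (q(S) = -2 + (S + 13)/(S + 16) = -2 + (13 + S)/(16 + S))
B = -25146/19 (B = ((-19 - (-3)*(2 - 3))/(16 - 3*(2 - 3)))*(237 + 906) = ((-19 - (-3)*(-1))/(16 - 3*(-1)))*1143 = ((-19 - 1*3)/(16 + 3))*1143 = ((-19 - 3)/19)*1143 = ((1/19)*(-22))*1143 = -22/19*1143 = -25146/19 ≈ -1323.5)
(951481 + B) + N = (951481 - 25146/19) - 3110916 = 18052993/19 - 3110916 = -41054411/19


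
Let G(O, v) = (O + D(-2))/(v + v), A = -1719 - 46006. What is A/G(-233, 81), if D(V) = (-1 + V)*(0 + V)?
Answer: 7731450/227 ≈ 34059.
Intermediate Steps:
D(V) = V*(-1 + V) (D(V) = (-1 + V)*V = V*(-1 + V))
A = -47725
G(O, v) = (6 + O)/(2*v) (G(O, v) = (O - 2*(-1 - 2))/(v + v) = (O - 2*(-3))/((2*v)) = (O + 6)*(1/(2*v)) = (6 + O)*(1/(2*v)) = (6 + O)/(2*v))
A/G(-233, 81) = -47725*162/(6 - 233) = -47725/((½)*(1/81)*(-227)) = -47725/(-227/162) = -47725*(-162/227) = 7731450/227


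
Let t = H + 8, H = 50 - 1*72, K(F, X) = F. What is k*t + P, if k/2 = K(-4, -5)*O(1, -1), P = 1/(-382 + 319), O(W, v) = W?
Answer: 7055/63 ≈ 111.98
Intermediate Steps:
P = -1/63 (P = 1/(-63) = -1/63 ≈ -0.015873)
H = -22 (H = 50 - 72 = -22)
k = -8 (k = 2*(-4*1) = 2*(-4) = -8)
t = -14 (t = -22 + 8 = -14)
k*t + P = -8*(-14) - 1/63 = 112 - 1/63 = 7055/63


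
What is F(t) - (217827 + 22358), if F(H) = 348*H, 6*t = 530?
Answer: -209445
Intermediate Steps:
t = 265/3 (t = (1/6)*530 = 265/3 ≈ 88.333)
F(t) - (217827 + 22358) = 348*(265/3) - (217827 + 22358) = 30740 - 1*240185 = 30740 - 240185 = -209445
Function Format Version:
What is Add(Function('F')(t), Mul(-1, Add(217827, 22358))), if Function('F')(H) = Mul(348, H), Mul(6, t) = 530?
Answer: -209445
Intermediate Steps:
t = Rational(265, 3) (t = Mul(Rational(1, 6), 530) = Rational(265, 3) ≈ 88.333)
Add(Function('F')(t), Mul(-1, Add(217827, 22358))) = Add(Mul(348, Rational(265, 3)), Mul(-1, Add(217827, 22358))) = Add(30740, Mul(-1, 240185)) = Add(30740, -240185) = -209445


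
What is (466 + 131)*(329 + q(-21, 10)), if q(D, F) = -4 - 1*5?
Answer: 191040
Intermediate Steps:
q(D, F) = -9 (q(D, F) = -4 - 5 = -9)
(466 + 131)*(329 + q(-21, 10)) = (466 + 131)*(329 - 9) = 597*320 = 191040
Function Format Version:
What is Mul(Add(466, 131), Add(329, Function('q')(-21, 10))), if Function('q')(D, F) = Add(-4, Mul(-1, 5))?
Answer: 191040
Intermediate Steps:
Function('q')(D, F) = -9 (Function('q')(D, F) = Add(-4, -5) = -9)
Mul(Add(466, 131), Add(329, Function('q')(-21, 10))) = Mul(Add(466, 131), Add(329, -9)) = Mul(597, 320) = 191040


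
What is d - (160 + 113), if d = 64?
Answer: -209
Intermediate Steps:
d - (160 + 113) = 64 - (160 + 113) = 64 - 1*273 = 64 - 273 = -209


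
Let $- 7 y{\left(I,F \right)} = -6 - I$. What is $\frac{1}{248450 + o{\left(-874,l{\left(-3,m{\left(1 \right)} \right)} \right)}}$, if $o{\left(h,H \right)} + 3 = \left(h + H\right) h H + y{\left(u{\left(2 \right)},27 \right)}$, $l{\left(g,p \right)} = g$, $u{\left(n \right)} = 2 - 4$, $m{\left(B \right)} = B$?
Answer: $- \frac{7}{14357325} \approx -4.8756 \cdot 10^{-7}$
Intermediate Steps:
$u{\left(n \right)} = -2$
$y{\left(I,F \right)} = \frac{6}{7} + \frac{I}{7}$ ($y{\left(I,F \right)} = - \frac{-6 - I}{7} = \frac{6}{7} + \frac{I}{7}$)
$o{\left(h,H \right)} = - \frac{17}{7} + H h \left(H + h\right)$ ($o{\left(h,H \right)} = -3 + \left(\left(h + H\right) h H + \left(\frac{6}{7} + \frac{1}{7} \left(-2\right)\right)\right) = -3 + \left(\left(H + h\right) h H + \left(\frac{6}{7} - \frac{2}{7}\right)\right) = -3 + \left(h \left(H + h\right) H + \frac{4}{7}\right) = -3 + \left(H h \left(H + h\right) + \frac{4}{7}\right) = -3 + \left(\frac{4}{7} + H h \left(H + h\right)\right) = - \frac{17}{7} + H h \left(H + h\right)$)
$\frac{1}{248450 + o{\left(-874,l{\left(-3,m{\left(1 \right)} \right)} \right)}} = \frac{1}{248450 - \left(\frac{17}{7} + 7866 + 2291628\right)} = \frac{1}{248450 - \frac{16096475}{7}} = \frac{1}{- \frac{14357325}{7}} = - \frac{7}{14357325}$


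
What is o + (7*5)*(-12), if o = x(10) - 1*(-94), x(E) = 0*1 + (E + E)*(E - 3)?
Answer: -186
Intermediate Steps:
x(E) = 2*E*(-3 + E) (x(E) = 0 + (2*E)*(-3 + E) = 0 + 2*E*(-3 + E) = 2*E*(-3 + E))
o = 234 (o = 2*10*(-3 + 10) - 1*(-94) = 2*10*7 + 94 = 140 + 94 = 234)
o + (7*5)*(-12) = 234 + (7*5)*(-12) = 234 + 35*(-12) = 234 - 420 = -186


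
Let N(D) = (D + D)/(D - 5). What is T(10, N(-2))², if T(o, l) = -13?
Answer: 169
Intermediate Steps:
N(D) = 2*D/(-5 + D) (N(D) = (2*D)/(-5 + D) = 2*D/(-5 + D))
T(10, N(-2))² = (-13)² = 169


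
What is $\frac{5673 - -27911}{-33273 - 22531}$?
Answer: $- \frac{8396}{13951} \approx -0.60182$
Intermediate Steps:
$\frac{5673 - -27911}{-33273 - 22531} = \frac{5673 + 27911}{-55804} = 33584 \left(- \frac{1}{55804}\right) = - \frac{8396}{13951}$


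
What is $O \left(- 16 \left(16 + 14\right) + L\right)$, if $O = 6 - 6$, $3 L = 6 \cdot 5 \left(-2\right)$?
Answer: $0$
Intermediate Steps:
$L = -20$ ($L = \frac{6 \cdot 5 \left(-2\right)}{3} = \frac{30 \left(-2\right)}{3} = \frac{1}{3} \left(-60\right) = -20$)
$O = 0$ ($O = 6 - 6 = 0$)
$O \left(- 16 \left(16 + 14\right) + L\right) = 0 \left(- 16 \left(16 + 14\right) - 20\right) = 0 \left(\left(-16\right) 30 - 20\right) = 0 \left(-480 - 20\right) = 0 \left(-500\right) = 0$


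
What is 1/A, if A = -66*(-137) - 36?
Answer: 1/9006 ≈ 0.00011104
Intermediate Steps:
A = 9006 (A = 9042 - 36 = 9006)
1/A = 1/9006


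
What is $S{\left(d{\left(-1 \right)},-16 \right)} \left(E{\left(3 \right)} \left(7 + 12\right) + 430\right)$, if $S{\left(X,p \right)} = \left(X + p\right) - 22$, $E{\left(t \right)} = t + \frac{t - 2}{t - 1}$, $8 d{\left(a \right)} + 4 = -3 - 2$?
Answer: $- \frac{310809}{16} \approx -19426.0$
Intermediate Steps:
$d{\left(a \right)} = - \frac{9}{8}$ ($d{\left(a \right)} = - \frac{1}{2} + \frac{-3 - 2}{8} = - \frac{1}{2} + \frac{1}{8} \left(-5\right) = - \frac{1}{2} - \frac{5}{8} = - \frac{9}{8}$)
$E{\left(t \right)} = t + \frac{-2 + t}{-1 + t}$
$S{\left(X,p \right)} = -22 + X + p$
$S{\left(d{\left(-1 \right)},-16 \right)} \left(E{\left(3 \right)} \left(7 + 12\right) + 430\right) = \left(-22 - \frac{9}{8} - 16\right) \left(\frac{-2 + 3^{2}}{-1 + 3} \left(7 + 12\right) + 430\right) = - \frac{313 \left(\frac{-2 + 9}{2} \cdot 19 + 430\right)}{8} = - \frac{313 \left(\frac{1}{2} \cdot 7 \cdot 19 + 430\right)}{8} = - \frac{313 \left(\frac{7}{2} \cdot 19 + 430\right)}{8} = - \frac{313 \left(\frac{133}{2} + 430\right)}{8} = \left(- \frac{313}{8}\right) \frac{993}{2} = - \frac{310809}{16}$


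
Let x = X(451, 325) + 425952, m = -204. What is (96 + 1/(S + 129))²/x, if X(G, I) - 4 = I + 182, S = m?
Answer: 51825601/2398854375 ≈ 0.021604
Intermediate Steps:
S = -204
X(G, I) = 186 + I (X(G, I) = 4 + (I + 182) = 4 + (182 + I) = 186 + I)
x = 426463 (x = (186 + 325) + 425952 = 511 + 425952 = 426463)
(96 + 1/(S + 129))²/x = (96 + 1/(-204 + 129))²/426463 = (96 + 1/(-75))²*(1/426463) = (96 - 1/75)²*(1/426463) = (7199/75)²*(1/426463) = (51825601/5625)*(1/426463) = 51825601/2398854375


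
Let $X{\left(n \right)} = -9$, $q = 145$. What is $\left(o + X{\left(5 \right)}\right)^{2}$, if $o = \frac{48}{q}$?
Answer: $\frac{1580049}{21025} \approx 75.151$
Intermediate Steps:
$o = \frac{48}{145} \approx 0.33103$
$\left(o + X{\left(5 \right)}\right)^{2} = \left(\frac{48}{145} - 9\right)^{2} = \left(- \frac{1257}{145}\right)^{2} = \frac{1580049}{21025}$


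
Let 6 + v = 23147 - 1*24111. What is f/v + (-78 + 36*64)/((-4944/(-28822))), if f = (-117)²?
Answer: 2590223351/199820 ≈ 12963.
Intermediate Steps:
f = 13689
v = -970 (v = -6 + (23147 - 1*24111) = -6 + (23147 - 24111) = -6 - 964 = -970)
f/v + (-78 + 36*64)/((-4944/(-28822))) = 13689/(-970) + (-78 + 36*64)/((-4944/(-28822))) = 13689*(-1/970) + (-78 + 2304)/((-4944*(-1/28822))) = -13689/970 + 2226/(2472/14411) = -13689/970 + 2226*(14411/2472) = -13689/970 + 5346481/412 = 2590223351/199820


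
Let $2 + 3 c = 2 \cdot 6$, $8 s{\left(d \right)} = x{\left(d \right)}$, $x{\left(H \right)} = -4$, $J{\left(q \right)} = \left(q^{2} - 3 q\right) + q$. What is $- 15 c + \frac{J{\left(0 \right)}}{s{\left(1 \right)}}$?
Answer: $-50$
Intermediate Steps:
$J{\left(q \right)} = q^{2} - 2 q$
$s{\left(d \right)} = - \frac{1}{2}$ ($s{\left(d \right)} = \frac{1}{8} \left(-4\right) = - \frac{1}{2}$)
$c = \frac{10}{3}$ ($c = - \frac{2}{3} + \frac{2 \cdot 6}{3} = - \frac{2}{3} + \frac{1}{3} \cdot 12 = - \frac{2}{3} + 4 = \frac{10}{3} \approx 3.3333$)
$- 15 c + \frac{J{\left(0 \right)}}{s{\left(1 \right)}} = \left(-15\right) \frac{10}{3} + \frac{0 \left(-2 + 0\right)}{- \frac{1}{2}} = -50 + 0 \left(-2\right) \left(-2\right) = -50 + 0 \left(-2\right) = -50 + 0 = -50$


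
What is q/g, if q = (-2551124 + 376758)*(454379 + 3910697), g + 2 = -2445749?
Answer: 9491272841816/2445751 ≈ 3.8807e+6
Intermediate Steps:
g = -2445751 (g = -2 - 2445749 = -2445751)
q = -9491272841816 (q = -2174366*4365076 = -9491272841816)
q/g = -9491272841816/(-2445751) = -9491272841816*(-1/2445751) = 9491272841816/2445751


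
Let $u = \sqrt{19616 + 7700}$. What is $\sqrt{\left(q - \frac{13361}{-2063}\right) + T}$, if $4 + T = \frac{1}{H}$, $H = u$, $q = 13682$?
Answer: $\frac{\sqrt{10864277763063746900 + 58128024602 \sqrt{6829}}}{28176454} \approx 116.98$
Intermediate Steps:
$u = 2 \sqrt{6829}$ ($u = \sqrt{27316} = 2 \sqrt{6829} \approx 165.28$)
$H = 2 \sqrt{6829} \approx 165.28$
$T = -4 + \frac{\sqrt{6829}}{13658}$ ($T = -4 + \frac{1}{2 \sqrt{6829}} = -4 + \frac{\sqrt{6829}}{13658} \approx -3.9939$)
$\sqrt{\left(q - \frac{13361}{-2063}\right) + T} = \sqrt{\left(13682 - \frac{13361}{-2063}\right) - \left(4 - \frac{\sqrt{6829}}{13658}\right)} = \sqrt{\left(13682 - - \frac{13361}{2063}\right) - \left(4 - \frac{\sqrt{6829}}{13658}\right)} = \sqrt{\left(13682 + \frac{13361}{2063}\right) - \left(4 - \frac{\sqrt{6829}}{13658}\right)} = \sqrt{\frac{28239327}{2063} - \left(4 - \frac{\sqrt{6829}}{13658}\right)} = \sqrt{\frac{28231075}{2063} + \frac{\sqrt{6829}}{13658}}$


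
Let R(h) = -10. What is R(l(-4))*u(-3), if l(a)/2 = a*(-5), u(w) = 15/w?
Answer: 50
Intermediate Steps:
l(a) = -10*a (l(a) = 2*(a*(-5)) = 2*(-5*a) = -10*a)
R(l(-4))*u(-3) = -150/(-3) = -150*(-1)/3 = -10*(-5) = 50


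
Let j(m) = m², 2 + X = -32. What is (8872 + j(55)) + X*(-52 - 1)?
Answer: 13699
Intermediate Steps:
X = -34 (X = -2 - 32 = -34)
(8872 + j(55)) + X*(-52 - 1) = (8872 + 55²) - 34*(-52 - 1) = (8872 + 3025) - 34*(-53) = 11897 + 1802 = 13699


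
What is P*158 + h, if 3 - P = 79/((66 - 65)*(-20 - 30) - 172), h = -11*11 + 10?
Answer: 46534/111 ≈ 419.23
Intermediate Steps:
h = -111 (h = -121 + 10 = -111)
P = 745/222 (P = 3 - 79/((66 - 65)*(-20 - 30) - 172) = 3 - 79/(1*(-50) - 172) = 3 - 79/(-50 - 172) = 3 - 79/(-222) = 3 - 79*(-1)/222 = 3 - 1*(-79/222) = 3 + 79/222 = 745/222 ≈ 3.3559)
P*158 + h = (745/222)*158 - 111 = 58855/111 - 111 = 46534/111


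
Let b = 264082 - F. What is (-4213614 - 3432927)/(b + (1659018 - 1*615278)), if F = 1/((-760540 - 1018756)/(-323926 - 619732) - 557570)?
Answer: -670542527441918054/114685878140893611 ≈ -5.8468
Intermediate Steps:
F = -471829/263076805882 (F = 1/(-1779296/(-943658) - 557570) = 1/(-1779296*(-1/943658) - 557570) = 1/(889648/471829 - 557570) = 1/(-263076805882/471829) = -471829/263076805882 ≈ -1.7935e-6)
b = 69473849051402153/263076805882 (b = 264082 - 1*(-471829/263076805882) = 264082 + 471829/263076805882 = 69473849051402153/263076805882 ≈ 2.6408e+5)
(-4213614 - 3432927)/(b + (1659018 - 1*615278)) = (-4213614 - 3432927)/(69473849051402153/263076805882 + (1659018 - 1*615278)) = -7646541/(69473849051402153/263076805882 + (1659018 - 615278)) = -7646541/(69473849051402153/263076805882 + 1043740) = -7646541/344057634422680833/263076805882 = -7646541*263076805882/344057634422680833 = -670542527441918054/114685878140893611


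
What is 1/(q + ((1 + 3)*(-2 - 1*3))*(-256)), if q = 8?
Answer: 1/5128 ≈ 0.00019501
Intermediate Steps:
1/(q + ((1 + 3)*(-2 - 1*3))*(-256)) = 1/(8 + ((1 + 3)*(-2 - 1*3))*(-256)) = 1/(8 + (4*(-2 - 3))*(-256)) = 1/(8 + (4*(-5))*(-256)) = 1/(8 - 20*(-256)) = 1/(8 + 5120) = 1/5128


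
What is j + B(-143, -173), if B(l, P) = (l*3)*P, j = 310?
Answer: 74527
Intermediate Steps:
B(l, P) = 3*P*l (B(l, P) = (3*l)*P = 3*P*l)
j + B(-143, -173) = 310 + 3*(-173)*(-143) = 310 + 74217 = 74527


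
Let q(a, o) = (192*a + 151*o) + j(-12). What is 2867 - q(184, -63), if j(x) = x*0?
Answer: -22948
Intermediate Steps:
j(x) = 0
q(a, o) = 151*o + 192*a (q(a, o) = (192*a + 151*o) + 0 = (151*o + 192*a) + 0 = 151*o + 192*a)
2867 - q(184, -63) = 2867 - (151*(-63) + 192*184) = 2867 - (-9513 + 35328) = 2867 - 1*25815 = 2867 - 25815 = -22948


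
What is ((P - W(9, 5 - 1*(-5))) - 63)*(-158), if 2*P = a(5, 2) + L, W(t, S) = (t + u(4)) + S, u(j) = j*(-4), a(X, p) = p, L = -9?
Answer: 10981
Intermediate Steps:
u(j) = -4*j
W(t, S) = -16 + S + t (W(t, S) = (t - 4*4) + S = (t - 16) + S = (-16 + t) + S = -16 + S + t)
P = -7/2 (P = (2 - 9)/2 = (½)*(-7) = -7/2 ≈ -3.5000)
((P - W(9, 5 - 1*(-5))) - 63)*(-158) = ((-7/2 - (-16 + (5 - 1*(-5)) + 9)) - 63)*(-158) = ((-7/2 - (-16 + (5 + 5) + 9)) - 63)*(-158) = ((-7/2 - (-16 + 10 + 9)) - 63)*(-158) = ((-7/2 - 1*3) - 63)*(-158) = ((-7/2 - 3) - 63)*(-158) = (-13/2 - 63)*(-158) = -139/2*(-158) = 10981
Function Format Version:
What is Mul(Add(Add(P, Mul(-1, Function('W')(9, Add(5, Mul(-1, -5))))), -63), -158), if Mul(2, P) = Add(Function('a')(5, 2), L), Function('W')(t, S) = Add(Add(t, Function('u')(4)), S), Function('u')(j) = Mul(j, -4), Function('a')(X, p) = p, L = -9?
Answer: 10981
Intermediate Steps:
Function('u')(j) = Mul(-4, j)
Function('W')(t, S) = Add(-16, S, t) (Function('W')(t, S) = Add(Add(t, Mul(-4, 4)), S) = Add(Add(t, -16), S) = Add(Add(-16, t), S) = Add(-16, S, t))
P = Rational(-7, 2) (P = Mul(Rational(1, 2), Add(2, -9)) = Mul(Rational(1, 2), -7) = Rational(-7, 2) ≈ -3.5000)
Mul(Add(Add(P, Mul(-1, Function('W')(9, Add(5, Mul(-1, -5))))), -63), -158) = Mul(Add(Add(Rational(-7, 2), Mul(-1, Add(-16, Add(5, Mul(-1, -5)), 9))), -63), -158) = Mul(Add(Add(Rational(-7, 2), Mul(-1, Add(-16, Add(5, 5), 9))), -63), -158) = Mul(Add(Add(Rational(-7, 2), Mul(-1, Add(-16, 10, 9))), -63), -158) = Mul(Add(Add(Rational(-7, 2), Mul(-1, 3)), -63), -158) = Mul(Add(Add(Rational(-7, 2), -3), -63), -158) = Mul(Add(Rational(-13, 2), -63), -158) = Mul(Rational(-139, 2), -158) = 10981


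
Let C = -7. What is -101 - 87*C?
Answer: 508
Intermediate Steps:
-101 - 87*C = -101 - 87*(-7) = -101 + 609 = 508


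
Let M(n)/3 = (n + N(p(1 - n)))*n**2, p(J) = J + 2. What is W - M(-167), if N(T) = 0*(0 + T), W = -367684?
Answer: 13604705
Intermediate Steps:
p(J) = 2 + J
N(T) = 0 (N(T) = 0*T = 0)
M(n) = 3*n**3 (M(n) = 3*((n + 0)*n**2) = 3*(n*n**2) = 3*n**3)
W - M(-167) = -367684 - 3*(-167)**3 = -367684 - 3*(-4657463) = -367684 - 1*(-13972389) = -367684 + 13972389 = 13604705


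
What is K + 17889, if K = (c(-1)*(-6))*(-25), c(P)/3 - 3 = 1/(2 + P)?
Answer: 19689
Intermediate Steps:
c(P) = 9 + 3/(2 + P)
K = 1800 (K = ((3*(7 + 3*(-1))/(2 - 1))*(-6))*(-25) = ((3*(7 - 3)/1)*(-6))*(-25) = ((3*1*4)*(-6))*(-25) = (12*(-6))*(-25) = -72*(-25) = 1800)
K + 17889 = 1800 + 17889 = 19689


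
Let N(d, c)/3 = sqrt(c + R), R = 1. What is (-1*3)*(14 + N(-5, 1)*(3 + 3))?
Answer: -42 - 54*sqrt(2) ≈ -118.37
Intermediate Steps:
N(d, c) = 3*sqrt(1 + c) (N(d, c) = 3*sqrt(c + 1) = 3*sqrt(1 + c))
(-1*3)*(14 + N(-5, 1)*(3 + 3)) = (-1*3)*(14 + (3*sqrt(1 + 1))*(3 + 3)) = -3*(14 + (3*sqrt(2))*6) = -3*(14 + 18*sqrt(2)) = -42 - 54*sqrt(2)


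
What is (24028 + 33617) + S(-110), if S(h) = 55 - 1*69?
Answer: 57631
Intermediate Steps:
S(h) = -14 (S(h) = 55 - 69 = -14)
(24028 + 33617) + S(-110) = (24028 + 33617) - 14 = 57645 - 14 = 57631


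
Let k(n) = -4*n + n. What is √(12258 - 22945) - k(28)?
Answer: 84 + I*√10687 ≈ 84.0 + 103.38*I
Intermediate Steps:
k(n) = -3*n
√(12258 - 22945) - k(28) = √(12258 - 22945) - (-3)*28 = √(-10687) - 1*(-84) = I*√10687 + 84 = 84 + I*√10687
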